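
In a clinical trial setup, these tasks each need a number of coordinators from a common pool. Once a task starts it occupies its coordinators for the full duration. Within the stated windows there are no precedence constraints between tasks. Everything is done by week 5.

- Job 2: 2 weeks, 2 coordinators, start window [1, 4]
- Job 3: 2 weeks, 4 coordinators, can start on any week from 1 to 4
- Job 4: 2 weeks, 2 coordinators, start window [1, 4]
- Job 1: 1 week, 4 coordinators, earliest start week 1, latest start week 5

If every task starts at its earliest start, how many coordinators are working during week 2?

8

At early start, week 2 has: Job 2, Job 3, Job 4.
Demand: 2 + 4 + 2 = 8.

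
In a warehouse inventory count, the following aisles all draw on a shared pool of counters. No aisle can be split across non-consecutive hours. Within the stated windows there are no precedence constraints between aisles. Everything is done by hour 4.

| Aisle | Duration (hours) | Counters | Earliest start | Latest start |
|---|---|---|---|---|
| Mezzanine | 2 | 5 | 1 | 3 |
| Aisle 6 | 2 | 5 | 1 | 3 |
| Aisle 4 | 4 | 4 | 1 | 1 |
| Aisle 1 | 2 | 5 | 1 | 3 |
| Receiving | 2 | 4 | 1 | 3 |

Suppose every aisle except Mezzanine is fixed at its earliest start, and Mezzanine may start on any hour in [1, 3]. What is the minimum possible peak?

Mezzanine@1: h1:23  h2:23  h3:4  h4:4 → peak 23
Mezzanine@2: h1:18  h2:23  h3:9  h4:4 → peak 23
Mezzanine@3: h1:18  h2:18  h3:9  h4:9 → peak 18
Best is Mezzanine@3, peak 18.

18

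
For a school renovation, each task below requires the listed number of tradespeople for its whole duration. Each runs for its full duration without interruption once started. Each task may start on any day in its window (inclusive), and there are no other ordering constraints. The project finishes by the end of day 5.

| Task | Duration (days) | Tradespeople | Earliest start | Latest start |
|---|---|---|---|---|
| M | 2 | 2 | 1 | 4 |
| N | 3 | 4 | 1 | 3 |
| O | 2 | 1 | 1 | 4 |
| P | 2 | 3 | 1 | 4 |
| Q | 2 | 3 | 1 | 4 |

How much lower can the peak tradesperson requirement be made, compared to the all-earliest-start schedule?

Early-start peak: d1:13  d2:13  d3:4  d4:0  d5:0 ⇒ 13.
Leveled (M@1, N@1, O@1, P@3, Q@4): d1:7  d2:7  d3:7  d4:6  d5:3 ⇒ 7.
Reduction 13 − 7 = 6.

6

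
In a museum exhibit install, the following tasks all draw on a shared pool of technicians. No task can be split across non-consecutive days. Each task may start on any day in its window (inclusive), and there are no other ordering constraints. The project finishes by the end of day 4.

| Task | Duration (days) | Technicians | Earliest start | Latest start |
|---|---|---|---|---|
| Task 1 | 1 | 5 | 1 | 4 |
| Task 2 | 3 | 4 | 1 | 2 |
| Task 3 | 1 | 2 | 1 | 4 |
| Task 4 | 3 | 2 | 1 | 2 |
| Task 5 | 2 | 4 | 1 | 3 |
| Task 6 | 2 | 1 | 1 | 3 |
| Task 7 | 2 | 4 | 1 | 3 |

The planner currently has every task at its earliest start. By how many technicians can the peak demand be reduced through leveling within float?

Early-start peak: d1:22  d2:15  d3:6  d4:0 ⇒ 22.
Leveled (Task 1@1, Task 2@2, Task 3@1, Task 4@2, Task 5@1, Task 6@2, Task 7@3): d1:11  d2:11  d3:11  d4:10 ⇒ 11.
Reduction 22 − 11 = 11.

11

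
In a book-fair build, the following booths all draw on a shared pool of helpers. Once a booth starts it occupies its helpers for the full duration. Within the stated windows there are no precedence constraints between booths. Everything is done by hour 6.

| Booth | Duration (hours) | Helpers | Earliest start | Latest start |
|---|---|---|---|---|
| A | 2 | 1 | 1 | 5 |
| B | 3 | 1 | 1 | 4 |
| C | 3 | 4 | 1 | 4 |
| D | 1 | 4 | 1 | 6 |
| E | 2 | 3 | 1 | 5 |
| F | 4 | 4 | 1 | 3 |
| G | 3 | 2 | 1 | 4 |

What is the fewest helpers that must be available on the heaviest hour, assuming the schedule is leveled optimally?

9

Early-start (A@1, B@1, C@1, D@1, E@1, F@1, G@1) gives peak 19: h1:19  h2:15  h3:11  h4:4  h5:0  h6:0.
Shift B→2, E→5, F→3, G→4.
Schedule A@1, B@2, C@1, D@1, E@5, F@3, G@4: h1:9  h2:6  h3:9  h4:7  h5:9  h6:9 — peak 9.
Total helper-hours = 49 over 6 hours ⇒ peak ≥ ⌈49/6⌉ = 9, so 9 is optimal.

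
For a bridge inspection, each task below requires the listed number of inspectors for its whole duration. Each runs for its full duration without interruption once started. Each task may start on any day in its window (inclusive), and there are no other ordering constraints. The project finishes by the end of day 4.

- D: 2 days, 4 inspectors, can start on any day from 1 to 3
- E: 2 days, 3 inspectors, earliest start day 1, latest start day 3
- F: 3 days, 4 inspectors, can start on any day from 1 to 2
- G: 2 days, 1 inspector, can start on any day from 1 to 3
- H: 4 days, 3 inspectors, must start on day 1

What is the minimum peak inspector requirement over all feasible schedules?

11

Early-start (D@1, E@1, F@1, G@1, H@1) gives peak 15: d1:15  d2:15  d3:7  d4:3.
Shift E→3, G→3.
Schedule D@1, E@3, F@1, G@3, H@1: d1:11  d2:11  d3:11  d4:7 — peak 11.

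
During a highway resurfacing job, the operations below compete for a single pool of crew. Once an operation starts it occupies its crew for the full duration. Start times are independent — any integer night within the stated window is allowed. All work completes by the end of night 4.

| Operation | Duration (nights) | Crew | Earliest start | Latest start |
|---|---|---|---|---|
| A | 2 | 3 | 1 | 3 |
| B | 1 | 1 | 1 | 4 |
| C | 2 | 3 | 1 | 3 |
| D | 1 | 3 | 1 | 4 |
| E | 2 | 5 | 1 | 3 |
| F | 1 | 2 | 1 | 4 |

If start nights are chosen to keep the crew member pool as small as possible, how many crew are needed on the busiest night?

Early-start (A@1, B@1, C@1, D@1, E@1, F@1) gives peak 17: n1:17  n2:11  n3:0  n4:0.
Shift D→3, E→3, F→2.
Schedule A@1, B@1, C@1, D@3, E@3, F@2: n1:7  n2:8  n3:8  n4:5 — peak 8.

8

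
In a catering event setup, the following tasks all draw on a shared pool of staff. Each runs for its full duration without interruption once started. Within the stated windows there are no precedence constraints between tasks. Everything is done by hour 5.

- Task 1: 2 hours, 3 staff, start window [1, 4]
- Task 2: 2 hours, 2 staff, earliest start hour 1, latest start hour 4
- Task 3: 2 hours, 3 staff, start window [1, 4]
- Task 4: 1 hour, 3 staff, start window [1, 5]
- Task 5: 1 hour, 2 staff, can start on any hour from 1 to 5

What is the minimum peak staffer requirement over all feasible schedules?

Early-start (Task 1@1, Task 2@1, Task 3@1, Task 4@1, Task 5@1) gives peak 13: h1:13  h2:8  h3:0  h4:0  h5:0.
Shift Task 3→3, Task 4→5, Task 5→3.
Schedule Task 1@1, Task 2@1, Task 3@3, Task 4@5, Task 5@3: h1:5  h2:5  h3:5  h4:3  h5:3 — peak 5.
Total staffer-hours = 21 over 5 hours ⇒ peak ≥ ⌈21/5⌉ = 5, so 5 is optimal.

5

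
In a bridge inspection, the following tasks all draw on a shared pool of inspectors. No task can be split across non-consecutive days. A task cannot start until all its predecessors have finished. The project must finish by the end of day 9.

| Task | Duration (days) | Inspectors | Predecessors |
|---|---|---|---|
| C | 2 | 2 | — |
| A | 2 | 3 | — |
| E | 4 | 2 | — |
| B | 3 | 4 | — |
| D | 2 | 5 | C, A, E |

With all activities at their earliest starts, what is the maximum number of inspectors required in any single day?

11

Early-start schedule: C@1, A@1, E@1, B@1, D@5.
Load per day: day 1: 11, day 2: 11, day 3: 6, day 4: 2, day 5: 5, day 6: 5, day 7: 0, day 8: 0, day 9: 0.
Peak is 11.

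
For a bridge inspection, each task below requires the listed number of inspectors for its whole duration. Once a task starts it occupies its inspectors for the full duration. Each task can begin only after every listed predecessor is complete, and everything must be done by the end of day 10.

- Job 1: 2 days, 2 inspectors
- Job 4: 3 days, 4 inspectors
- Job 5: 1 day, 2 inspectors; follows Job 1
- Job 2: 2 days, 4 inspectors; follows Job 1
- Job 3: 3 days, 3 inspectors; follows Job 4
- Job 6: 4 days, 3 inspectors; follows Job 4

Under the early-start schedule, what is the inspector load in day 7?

3

At early start, day 7 has: Job 6.
Demand: 3 = 3.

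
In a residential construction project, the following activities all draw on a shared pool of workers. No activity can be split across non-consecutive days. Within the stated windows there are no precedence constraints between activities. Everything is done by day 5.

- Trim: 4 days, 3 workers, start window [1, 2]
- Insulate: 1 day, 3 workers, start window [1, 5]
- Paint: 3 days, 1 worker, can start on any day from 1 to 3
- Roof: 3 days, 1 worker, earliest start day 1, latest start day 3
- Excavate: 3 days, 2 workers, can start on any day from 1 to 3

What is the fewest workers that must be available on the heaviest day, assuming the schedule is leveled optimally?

7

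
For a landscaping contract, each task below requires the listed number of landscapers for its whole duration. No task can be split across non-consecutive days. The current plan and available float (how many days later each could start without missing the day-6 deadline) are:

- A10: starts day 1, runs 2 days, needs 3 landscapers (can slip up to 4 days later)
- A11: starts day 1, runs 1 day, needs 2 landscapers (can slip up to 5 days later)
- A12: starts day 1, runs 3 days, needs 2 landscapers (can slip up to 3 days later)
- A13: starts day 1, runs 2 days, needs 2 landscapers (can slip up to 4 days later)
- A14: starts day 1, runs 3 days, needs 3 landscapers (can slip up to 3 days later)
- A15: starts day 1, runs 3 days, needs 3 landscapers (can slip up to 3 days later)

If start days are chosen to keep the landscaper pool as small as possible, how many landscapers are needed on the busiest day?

Early-start (A10@1, A11@1, A12@1, A13@1, A14@1, A15@1) gives peak 15: d1:15  d2:13  d3:8  d4:0  d5:0  d6:0.
Shift A13→2, A14→3, A15→4.
Schedule A10@1, A11@1, A12@1, A13@2, A14@3, A15@4: d1:7  d2:7  d3:7  d4:6  d5:6  d6:3 — peak 7.

7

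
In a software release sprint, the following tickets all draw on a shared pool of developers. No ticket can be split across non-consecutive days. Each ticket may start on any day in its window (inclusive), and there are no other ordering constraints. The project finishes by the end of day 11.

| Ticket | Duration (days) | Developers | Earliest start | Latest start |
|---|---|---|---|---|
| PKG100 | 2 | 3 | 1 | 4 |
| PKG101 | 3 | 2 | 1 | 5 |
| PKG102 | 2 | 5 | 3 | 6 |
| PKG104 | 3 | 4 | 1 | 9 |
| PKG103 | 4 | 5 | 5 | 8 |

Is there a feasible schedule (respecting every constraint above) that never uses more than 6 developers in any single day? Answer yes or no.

Schedule PKG100@1, PKG101@1, PKG102@6, PKG104@3, PKG103@8: d1:5  d2:5  d3:6  d4:4  d5:4  d6:5  d7:5  d8:5  d9:5  d10:5  d11:5 — peak 6 ≤ 6.

yes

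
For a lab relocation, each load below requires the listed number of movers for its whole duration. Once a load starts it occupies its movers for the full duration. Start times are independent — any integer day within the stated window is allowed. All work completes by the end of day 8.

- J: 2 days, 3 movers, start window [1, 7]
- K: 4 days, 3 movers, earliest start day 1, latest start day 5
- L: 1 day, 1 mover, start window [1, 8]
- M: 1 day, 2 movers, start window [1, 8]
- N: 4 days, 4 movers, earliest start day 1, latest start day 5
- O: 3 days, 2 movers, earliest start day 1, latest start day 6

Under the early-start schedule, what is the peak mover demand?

Early-start schedule: J@1, K@1, L@1, M@1, N@1, O@1.
Load per day: day 1: 15, day 2: 12, day 3: 9, day 4: 7, day 5: 0, day 6: 0, day 7: 0, day 8: 0.
Peak is 15.

15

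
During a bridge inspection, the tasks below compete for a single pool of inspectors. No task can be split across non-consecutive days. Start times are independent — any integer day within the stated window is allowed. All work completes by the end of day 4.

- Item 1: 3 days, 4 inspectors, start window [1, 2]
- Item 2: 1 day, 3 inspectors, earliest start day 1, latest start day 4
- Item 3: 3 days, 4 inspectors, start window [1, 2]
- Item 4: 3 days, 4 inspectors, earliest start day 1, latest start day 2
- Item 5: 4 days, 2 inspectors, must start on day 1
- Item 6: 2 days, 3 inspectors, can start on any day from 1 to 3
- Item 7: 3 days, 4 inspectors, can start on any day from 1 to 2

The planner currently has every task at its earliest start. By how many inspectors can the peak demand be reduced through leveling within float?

3

Early-start peak: d1:24  d2:21  d3:18  d4:2 ⇒ 24.
Leveled (Item 1@1, Item 2@1, Item 3@1, Item 4@1, Item 5@1, Item 6@1, Item 7@2): d1:20  d2:21  d3:18  d4:6 ⇒ 21.
Reduction 24 − 21 = 3.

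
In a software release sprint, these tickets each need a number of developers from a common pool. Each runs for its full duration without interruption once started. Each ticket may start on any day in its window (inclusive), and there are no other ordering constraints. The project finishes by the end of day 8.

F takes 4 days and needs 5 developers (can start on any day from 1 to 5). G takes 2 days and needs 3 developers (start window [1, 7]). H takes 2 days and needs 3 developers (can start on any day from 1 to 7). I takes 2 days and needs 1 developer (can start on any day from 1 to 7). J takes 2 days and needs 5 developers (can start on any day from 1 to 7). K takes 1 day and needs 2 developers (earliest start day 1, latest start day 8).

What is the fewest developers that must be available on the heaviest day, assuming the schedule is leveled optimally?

Early-start (F@1, G@1, H@1, I@1, J@1, K@1) gives peak 19: d1:19  d2:17  d3:5  d4:5  d5:0  d6:0  d7:0  d8:0.
Shift G→5, H→5, J→7, K→3.
Schedule F@1, G@5, H@5, I@1, J@7, K@3: d1:6  d2:6  d3:7  d4:5  d5:6  d6:6  d7:5  d8:5 — peak 7.

7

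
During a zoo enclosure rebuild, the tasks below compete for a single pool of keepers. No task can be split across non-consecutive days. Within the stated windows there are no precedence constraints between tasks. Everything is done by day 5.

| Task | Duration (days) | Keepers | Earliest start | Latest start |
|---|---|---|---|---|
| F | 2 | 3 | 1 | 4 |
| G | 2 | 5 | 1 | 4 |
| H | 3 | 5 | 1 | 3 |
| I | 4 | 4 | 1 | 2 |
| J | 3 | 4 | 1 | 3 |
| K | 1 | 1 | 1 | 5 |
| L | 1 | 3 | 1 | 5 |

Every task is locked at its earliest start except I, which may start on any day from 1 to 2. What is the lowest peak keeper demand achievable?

I@1: d1:25  d2:21  d3:13  d4:4  d5:0 → peak 25
I@2: d1:21  d2:21  d3:13  d4:4  d5:4 → peak 21
Best is I@2, peak 21.

21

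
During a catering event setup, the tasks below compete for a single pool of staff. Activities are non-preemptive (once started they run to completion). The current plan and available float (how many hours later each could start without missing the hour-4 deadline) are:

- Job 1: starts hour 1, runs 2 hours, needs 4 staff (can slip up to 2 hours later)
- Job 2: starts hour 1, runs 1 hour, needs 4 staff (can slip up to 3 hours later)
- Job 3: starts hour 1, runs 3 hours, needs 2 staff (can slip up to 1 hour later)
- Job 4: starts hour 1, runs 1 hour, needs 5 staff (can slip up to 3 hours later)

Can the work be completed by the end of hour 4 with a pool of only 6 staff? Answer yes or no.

yes

Schedule Job 1@1, Job 2@3, Job 3@1, Job 4@4: h1:6  h2:6  h3:6  h4:5 — peak 6 ≤ 6.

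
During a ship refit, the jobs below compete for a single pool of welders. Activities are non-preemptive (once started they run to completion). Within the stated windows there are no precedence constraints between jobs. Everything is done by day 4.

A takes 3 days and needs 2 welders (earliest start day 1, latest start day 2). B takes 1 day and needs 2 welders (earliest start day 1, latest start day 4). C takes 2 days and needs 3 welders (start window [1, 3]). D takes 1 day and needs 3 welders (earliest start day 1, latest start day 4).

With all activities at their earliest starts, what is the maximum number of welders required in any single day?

10

Early-start schedule: A@1, B@1, C@1, D@1.
Load per day: day 1: 10, day 2: 5, day 3: 2, day 4: 0.
Peak is 10.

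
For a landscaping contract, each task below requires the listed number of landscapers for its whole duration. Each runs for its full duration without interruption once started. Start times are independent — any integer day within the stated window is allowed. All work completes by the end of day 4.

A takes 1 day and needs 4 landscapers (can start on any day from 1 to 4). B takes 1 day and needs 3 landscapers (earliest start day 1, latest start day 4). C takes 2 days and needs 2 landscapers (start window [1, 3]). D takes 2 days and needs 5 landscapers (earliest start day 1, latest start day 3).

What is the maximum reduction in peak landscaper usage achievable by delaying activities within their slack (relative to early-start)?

Early-start peak: d1:14  d2:7  d3:0  d4:0 ⇒ 14.
Leveled (A@1, B@2, C@1, D@3): d1:6  d2:5  d3:5  d4:5 ⇒ 6.
Reduction 14 − 6 = 8.

8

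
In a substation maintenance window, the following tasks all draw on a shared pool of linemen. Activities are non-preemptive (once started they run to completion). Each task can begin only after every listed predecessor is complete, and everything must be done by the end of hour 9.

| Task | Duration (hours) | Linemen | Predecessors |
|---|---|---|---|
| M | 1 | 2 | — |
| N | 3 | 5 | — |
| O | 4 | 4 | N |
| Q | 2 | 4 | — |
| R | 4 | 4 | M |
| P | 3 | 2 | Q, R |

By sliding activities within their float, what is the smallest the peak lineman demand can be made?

Early-start (M@1, N@1, O@4, Q@1, R@2, P@6) gives peak 13: h1:11  h2:13  h3:9  h4:8  h5:8  h6:6  h7:6  h8:2  h9:0.
Shift O→6, Q→4.
Schedule M@1, N@1, O@6, Q@4, R@2, P@6: h1:7  h2:9  h3:9  h4:8  h5:8  h6:6  h7:6  h8:6  h9:4 — peak 9.

9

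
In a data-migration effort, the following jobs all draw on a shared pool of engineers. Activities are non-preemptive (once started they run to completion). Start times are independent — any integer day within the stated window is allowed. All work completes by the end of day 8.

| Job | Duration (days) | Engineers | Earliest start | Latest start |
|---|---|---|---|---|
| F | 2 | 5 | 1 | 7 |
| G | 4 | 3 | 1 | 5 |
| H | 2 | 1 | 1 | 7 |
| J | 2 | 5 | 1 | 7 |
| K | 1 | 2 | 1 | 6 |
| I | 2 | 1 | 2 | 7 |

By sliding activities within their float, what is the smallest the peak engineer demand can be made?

Early-start (F@1, G@1, H@1, J@1, K@1, I@2) gives peak 16: d1:16  d2:15  d3:4  d4:3  d5:0  d6:0  d7:0  d8:0.
Shift G→3, H→3, J→7, K→5, I→3.
Schedule F@1, G@3, H@3, J@7, K@5, I@3: d1:5  d2:5  d3:5  d4:5  d5:5  d6:3  d7:5  d8:5 — peak 5.
Total engineer-days = 38 over 8 days ⇒ peak ≥ ⌈38/8⌉ = 5, so 5 is optimal.

5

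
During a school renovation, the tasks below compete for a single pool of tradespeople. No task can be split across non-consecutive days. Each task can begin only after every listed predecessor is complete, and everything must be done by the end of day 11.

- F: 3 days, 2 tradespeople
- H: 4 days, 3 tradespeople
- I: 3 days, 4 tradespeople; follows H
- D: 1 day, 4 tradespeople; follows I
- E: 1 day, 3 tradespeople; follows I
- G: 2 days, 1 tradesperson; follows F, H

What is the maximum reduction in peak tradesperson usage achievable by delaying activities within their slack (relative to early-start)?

2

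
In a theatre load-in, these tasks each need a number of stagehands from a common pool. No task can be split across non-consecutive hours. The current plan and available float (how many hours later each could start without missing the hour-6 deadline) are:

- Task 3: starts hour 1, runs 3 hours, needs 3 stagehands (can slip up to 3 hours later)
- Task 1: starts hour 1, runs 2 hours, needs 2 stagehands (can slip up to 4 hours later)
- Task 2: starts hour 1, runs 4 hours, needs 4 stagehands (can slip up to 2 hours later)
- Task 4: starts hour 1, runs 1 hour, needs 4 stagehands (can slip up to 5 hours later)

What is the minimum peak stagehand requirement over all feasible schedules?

7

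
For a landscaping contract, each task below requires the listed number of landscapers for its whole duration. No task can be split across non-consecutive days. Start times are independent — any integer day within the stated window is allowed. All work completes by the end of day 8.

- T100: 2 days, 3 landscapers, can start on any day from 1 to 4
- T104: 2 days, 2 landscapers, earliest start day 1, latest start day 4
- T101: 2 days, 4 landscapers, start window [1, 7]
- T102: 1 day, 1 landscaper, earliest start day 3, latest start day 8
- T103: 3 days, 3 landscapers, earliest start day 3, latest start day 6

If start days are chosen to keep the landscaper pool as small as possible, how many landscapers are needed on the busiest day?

Early-start (T100@1, T104@1, T101@1, T102@3, T103@3) gives peak 9: d1:9  d2:9  d3:4  d4:3  d5:3  d6:0  d7:0  d8:0.
Shift T101→3, T103→5.
Schedule T100@1, T104@1, T101@3, T102@3, T103@5: d1:5  d2:5  d3:5  d4:4  d5:3  d6:3  d7:3  d8:0 — peak 5.

5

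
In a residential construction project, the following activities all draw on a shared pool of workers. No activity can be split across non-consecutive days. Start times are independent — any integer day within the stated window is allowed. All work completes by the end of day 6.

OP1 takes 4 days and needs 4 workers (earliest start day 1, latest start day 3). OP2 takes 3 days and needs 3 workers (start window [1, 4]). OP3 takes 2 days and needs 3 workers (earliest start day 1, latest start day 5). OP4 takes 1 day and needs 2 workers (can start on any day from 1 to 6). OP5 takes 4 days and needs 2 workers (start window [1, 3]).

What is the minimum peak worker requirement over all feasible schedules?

9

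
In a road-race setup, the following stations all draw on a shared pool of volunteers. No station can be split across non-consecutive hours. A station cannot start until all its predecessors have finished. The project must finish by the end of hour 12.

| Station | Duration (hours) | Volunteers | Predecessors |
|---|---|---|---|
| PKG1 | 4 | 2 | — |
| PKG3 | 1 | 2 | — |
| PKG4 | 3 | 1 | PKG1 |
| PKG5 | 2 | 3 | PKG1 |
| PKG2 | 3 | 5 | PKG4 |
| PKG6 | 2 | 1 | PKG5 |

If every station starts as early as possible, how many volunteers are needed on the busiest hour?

6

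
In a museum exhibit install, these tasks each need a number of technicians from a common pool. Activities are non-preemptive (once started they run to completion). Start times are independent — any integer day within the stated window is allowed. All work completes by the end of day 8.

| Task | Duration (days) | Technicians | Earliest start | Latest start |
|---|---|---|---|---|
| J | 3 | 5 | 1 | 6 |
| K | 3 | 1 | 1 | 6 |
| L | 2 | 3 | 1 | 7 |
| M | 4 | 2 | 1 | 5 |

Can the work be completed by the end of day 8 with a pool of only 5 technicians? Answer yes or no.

Schedule J@1, K@4, L@7, M@4: d1:5  d2:5  d3:5  d4:3  d5:3  d6:3  d7:5  d8:3 — peak 5 ≤ 5.

yes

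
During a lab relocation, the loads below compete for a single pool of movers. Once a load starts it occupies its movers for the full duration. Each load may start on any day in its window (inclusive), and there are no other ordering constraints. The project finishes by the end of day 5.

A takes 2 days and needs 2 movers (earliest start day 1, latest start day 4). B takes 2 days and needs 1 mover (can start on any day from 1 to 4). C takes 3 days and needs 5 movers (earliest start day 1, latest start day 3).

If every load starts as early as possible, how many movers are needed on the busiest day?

8

Early-start schedule: A@1, B@1, C@1.
Load per day: day 1: 8, day 2: 8, day 3: 5, day 4: 0, day 5: 0.
Peak is 8.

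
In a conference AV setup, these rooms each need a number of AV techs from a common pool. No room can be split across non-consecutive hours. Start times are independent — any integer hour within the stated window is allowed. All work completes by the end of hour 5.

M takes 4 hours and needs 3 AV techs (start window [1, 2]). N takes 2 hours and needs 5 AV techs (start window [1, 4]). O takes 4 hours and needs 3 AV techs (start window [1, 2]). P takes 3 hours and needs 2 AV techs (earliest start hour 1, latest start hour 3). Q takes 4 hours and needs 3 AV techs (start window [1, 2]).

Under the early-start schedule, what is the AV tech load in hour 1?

16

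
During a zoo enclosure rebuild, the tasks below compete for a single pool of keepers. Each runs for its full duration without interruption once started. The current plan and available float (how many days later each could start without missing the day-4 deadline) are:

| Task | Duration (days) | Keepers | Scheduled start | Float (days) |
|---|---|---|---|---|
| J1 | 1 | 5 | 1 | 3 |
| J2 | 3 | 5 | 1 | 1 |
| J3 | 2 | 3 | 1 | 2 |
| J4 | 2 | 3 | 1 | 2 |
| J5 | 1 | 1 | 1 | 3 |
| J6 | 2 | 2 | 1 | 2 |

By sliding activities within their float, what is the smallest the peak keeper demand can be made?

10

Early-start (J1@1, J2@1, J3@1, J4@1, J5@1, J6@1) gives peak 19: d1:19  d2:13  d3:5  d4:0.
Shift J2→2, J4→3, J6→2.
Schedule J1@1, J2@2, J3@1, J4@3, J5@1, J6@2: d1:9  d2:10  d3:10  d4:8 — peak 10.
Total keeper-days = 37 over 4 days ⇒ peak ≥ ⌈37/4⌉ = 10, so 10 is optimal.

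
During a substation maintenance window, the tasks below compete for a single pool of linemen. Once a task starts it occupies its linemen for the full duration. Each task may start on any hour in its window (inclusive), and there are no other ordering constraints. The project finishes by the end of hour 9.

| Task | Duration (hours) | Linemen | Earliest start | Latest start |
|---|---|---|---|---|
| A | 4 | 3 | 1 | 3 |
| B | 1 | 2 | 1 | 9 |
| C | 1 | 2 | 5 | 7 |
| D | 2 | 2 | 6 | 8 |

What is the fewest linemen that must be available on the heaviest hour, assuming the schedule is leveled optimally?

3

Early-start (A@1, B@1, C@5, D@6) gives peak 5: h1:5  h2:3  h3:3  h4:3  h5:2  h6:2  h7:2  h8:0  h9:0.
Shift B→5, C→6, D→7.
Schedule A@1, B@5, C@6, D@7: h1:3  h2:3  h3:3  h4:3  h5:2  h6:2  h7:2  h8:2  h9:0 — peak 3.
Total lineman-hours = 20 over 9 hours ⇒ peak ≥ ⌈20/9⌉ = 3, so 3 is optimal.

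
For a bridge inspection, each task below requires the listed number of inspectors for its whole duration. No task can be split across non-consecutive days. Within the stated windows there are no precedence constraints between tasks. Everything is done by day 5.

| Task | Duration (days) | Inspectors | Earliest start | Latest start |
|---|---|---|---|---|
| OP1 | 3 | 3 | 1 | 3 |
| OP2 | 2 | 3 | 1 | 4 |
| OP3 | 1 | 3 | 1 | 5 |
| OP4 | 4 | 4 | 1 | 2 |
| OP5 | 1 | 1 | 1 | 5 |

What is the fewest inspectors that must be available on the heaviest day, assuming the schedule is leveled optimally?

7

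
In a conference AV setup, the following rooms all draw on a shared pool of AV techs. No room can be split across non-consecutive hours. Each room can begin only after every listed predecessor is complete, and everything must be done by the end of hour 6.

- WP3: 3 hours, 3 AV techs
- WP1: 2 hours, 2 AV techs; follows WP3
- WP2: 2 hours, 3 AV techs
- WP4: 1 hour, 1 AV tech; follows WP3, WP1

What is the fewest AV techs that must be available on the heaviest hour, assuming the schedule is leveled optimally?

5

Early-start (WP3@1, WP1@4, WP2@1, WP4@6) gives peak 6: h1:6  h2:6  h3:3  h4:2  h5:2  h6:1.
Shift WP2→4.
Schedule WP3@1, WP1@4, WP2@4, WP4@6: h1:3  h2:3  h3:3  h4:5  h5:5  h6:1 — peak 5.
No arrangement of the 5 feasible schedules does better.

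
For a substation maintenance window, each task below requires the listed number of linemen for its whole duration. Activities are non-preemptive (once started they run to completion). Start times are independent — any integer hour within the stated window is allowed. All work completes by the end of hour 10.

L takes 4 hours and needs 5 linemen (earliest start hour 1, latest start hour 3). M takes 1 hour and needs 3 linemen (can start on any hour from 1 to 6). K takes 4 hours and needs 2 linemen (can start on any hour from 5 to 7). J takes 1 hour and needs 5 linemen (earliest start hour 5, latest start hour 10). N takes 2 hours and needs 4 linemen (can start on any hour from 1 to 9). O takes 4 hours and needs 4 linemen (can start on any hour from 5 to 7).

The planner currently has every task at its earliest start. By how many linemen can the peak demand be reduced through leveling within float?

Early-start peak: h1:12  h2:9  h3:5  h4:5  h5:11  h6:6  h7:6  h8:6  h9:0  h10:0 ⇒ 12.
Leveled (L@1, M@1, K@5, J@5, N@9, O@6): h1:8  h2:5  h3:5  h4:5  h5:7  h6:6  h7:6  h8:6  h9:8  h10:4 ⇒ 8.
Reduction 12 − 8 = 4.

4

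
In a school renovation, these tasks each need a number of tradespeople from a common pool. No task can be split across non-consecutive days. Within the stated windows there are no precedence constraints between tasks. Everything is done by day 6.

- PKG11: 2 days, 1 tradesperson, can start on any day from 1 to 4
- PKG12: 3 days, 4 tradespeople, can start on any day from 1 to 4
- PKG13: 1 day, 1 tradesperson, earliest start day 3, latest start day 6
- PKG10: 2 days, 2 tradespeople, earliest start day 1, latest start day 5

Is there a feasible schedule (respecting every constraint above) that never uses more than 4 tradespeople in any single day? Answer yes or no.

Schedule PKG11@1, PKG12@3, PKG13@6, PKG10@1: d1:3  d2:3  d3:4  d4:4  d5:4  d6:1 — peak 4 ≤ 4.

yes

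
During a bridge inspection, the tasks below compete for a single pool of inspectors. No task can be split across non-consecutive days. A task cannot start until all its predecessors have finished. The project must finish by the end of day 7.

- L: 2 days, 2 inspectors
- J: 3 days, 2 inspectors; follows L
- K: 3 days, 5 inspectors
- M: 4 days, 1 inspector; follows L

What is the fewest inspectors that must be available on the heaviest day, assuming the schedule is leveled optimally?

Early-start (L@1, J@3, K@1, M@3) gives peak 8: d1:7  d2:7  d3:8  d4:3  d5:3  d6:1  d7:0.
Shift M→4.
Schedule L@1, J@3, K@1, M@4: d1:7  d2:7  d3:7  d4:3  d5:3  d6:1  d7:1 — peak 7.

7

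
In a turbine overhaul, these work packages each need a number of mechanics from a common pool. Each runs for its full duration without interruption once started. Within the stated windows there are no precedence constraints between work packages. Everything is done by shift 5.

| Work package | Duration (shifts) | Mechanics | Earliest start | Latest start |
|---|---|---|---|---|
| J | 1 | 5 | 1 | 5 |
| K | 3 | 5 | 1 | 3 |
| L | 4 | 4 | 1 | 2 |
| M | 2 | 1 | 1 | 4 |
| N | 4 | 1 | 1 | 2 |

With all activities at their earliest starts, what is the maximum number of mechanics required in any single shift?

16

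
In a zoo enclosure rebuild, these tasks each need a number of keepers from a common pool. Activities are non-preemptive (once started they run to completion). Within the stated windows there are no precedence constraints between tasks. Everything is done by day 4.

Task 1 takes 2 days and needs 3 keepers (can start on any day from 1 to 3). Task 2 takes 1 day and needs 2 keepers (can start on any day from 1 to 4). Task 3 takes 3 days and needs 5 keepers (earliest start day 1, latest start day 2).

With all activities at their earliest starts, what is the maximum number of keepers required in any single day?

Early-start schedule: Task 1@1, Task 2@1, Task 3@1.
Load per day: day 1: 10, day 2: 8, day 3: 5, day 4: 0.
Peak is 10.

10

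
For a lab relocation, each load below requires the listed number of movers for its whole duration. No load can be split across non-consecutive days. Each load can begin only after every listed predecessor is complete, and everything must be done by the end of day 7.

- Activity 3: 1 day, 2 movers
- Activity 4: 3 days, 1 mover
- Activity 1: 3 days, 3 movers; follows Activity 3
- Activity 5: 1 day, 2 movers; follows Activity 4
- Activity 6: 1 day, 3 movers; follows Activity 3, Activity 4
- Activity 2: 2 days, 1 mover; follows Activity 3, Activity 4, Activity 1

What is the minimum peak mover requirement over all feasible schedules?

Early-start (Activity 3@1, Activity 4@1, Activity 1@2, Activity 5@4, Activity 6@4, Activity 2@5) gives peak 8: d1:3  d2:4  d3:4  d4:8  d5:1  d6:1  d7:0.
Shift Activity 5→5, Activity 6→6.
Schedule Activity 3@1, Activity 4@1, Activity 1@2, Activity 5@5, Activity 6@6, Activity 2@5: d1:3  d2:4  d3:4  d4:3  d5:3  d6:4  d7:0 — peak 4.

4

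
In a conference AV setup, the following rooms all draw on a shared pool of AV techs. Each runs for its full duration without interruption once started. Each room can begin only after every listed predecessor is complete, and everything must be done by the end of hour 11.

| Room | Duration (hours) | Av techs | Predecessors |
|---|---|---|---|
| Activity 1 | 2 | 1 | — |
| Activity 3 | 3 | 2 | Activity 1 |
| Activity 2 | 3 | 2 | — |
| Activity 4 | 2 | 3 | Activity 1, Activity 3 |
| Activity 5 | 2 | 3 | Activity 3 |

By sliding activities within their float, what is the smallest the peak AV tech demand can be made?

3

Early-start (Activity 1@1, Activity 3@3, Activity 2@1, Activity 4@6, Activity 5@6) gives peak 6: h1:3  h2:3  h3:4  h4:2  h5:2  h6:6  h7:6  h8:0  h9:0  h10:0  h11:0.
Shift Activity 3→4, Activity 4→7, Activity 5→9.
Schedule Activity 1@1, Activity 3@4, Activity 2@1, Activity 4@7, Activity 5@9: h1:3  h2:3  h3:2  h4:2  h5:2  h6:2  h7:3  h8:3  h9:3  h10:3  h11:0 — peak 3.
Total AV tech-hours = 26 over 11 hours ⇒ peak ≥ ⌈26/11⌉ = 3, so 3 is optimal.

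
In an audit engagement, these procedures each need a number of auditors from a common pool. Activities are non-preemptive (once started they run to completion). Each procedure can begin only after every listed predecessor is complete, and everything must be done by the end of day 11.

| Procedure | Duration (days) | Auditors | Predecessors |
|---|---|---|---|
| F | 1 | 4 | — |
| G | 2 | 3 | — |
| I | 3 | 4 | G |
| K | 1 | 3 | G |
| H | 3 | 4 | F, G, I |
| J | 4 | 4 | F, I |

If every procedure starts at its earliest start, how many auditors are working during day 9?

4

At early start, day 9 has: J.
Demand: 4 = 4.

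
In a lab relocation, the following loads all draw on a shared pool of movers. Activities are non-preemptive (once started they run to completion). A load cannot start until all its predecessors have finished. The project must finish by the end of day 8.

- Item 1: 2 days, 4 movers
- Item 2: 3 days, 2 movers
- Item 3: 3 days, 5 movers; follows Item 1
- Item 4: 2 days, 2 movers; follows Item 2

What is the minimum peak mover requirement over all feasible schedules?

6

Early-start (Item 1@1, Item 2@1, Item 3@3, Item 4@4) gives peak 7: d1:6  d2:6  d3:7  d4:7  d5:7  d6:0  d7:0  d8:0.
Shift Item 3→4, Item 4→7.
Schedule Item 1@1, Item 2@1, Item 3@4, Item 4@7: d1:6  d2:6  d3:2  d4:5  d5:5  d6:5  d7:2  d8:2 — peak 6.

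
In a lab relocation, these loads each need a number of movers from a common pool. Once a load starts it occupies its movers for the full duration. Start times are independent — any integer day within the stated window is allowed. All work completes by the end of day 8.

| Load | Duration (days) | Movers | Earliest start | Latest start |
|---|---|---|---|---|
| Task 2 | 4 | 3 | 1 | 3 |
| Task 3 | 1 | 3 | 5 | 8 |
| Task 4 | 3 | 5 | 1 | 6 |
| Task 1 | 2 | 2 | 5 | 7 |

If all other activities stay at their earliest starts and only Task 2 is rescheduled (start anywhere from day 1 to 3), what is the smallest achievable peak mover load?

8

Task 2@1: d1:8  d2:8  d3:8  d4:3  d5:5  d6:2  d7:0  d8:0 → peak 8
Task 2@2: d1:5  d2:8  d3:8  d4:3  d5:8  d6:2  d7:0  d8:0 → peak 8
Task 2@3: d1:5  d2:5  d3:8  d4:3  d5:8  d6:5  d7:0  d8:0 → peak 8
Best is Task 2@1, peak 8.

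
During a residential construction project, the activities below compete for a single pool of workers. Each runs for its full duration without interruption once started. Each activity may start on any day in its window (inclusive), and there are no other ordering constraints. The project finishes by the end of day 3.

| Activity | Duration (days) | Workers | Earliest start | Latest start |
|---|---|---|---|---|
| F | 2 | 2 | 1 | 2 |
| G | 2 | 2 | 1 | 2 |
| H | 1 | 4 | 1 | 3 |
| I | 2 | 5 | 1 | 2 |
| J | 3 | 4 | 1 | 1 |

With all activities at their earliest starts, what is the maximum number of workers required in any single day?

17

Early-start schedule: F@1, G@1, H@1, I@1, J@1.
Load per day: day 1: 17, day 2: 13, day 3: 4.
Peak is 17.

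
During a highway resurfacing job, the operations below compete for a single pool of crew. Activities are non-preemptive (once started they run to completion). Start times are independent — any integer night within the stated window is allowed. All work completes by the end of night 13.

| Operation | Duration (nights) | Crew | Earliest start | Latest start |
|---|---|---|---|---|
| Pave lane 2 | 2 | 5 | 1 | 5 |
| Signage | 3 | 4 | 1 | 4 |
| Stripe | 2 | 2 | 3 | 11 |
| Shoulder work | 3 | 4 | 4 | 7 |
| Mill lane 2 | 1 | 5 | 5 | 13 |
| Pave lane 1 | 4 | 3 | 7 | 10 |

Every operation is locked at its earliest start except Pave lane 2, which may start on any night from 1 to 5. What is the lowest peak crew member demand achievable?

9

Pave lane 2@1: n1:9  n2:9  n3:6  n4:6  n5:9  n6:4  n7:3  n8:3  n9:3  n10:3  n11:0  n12:0  n13:0 → peak 9
Pave lane 2@2: n1:4  n2:9  n3:11  n4:6  n5:9  n6:4  n7:3  n8:3  n9:3  n10:3  n11:0  n12:0  n13:0 → peak 11
Pave lane 2@3: n1:4  n2:4  n3:11  n4:11  n5:9  n6:4  n7:3  n8:3  n9:3  n10:3  n11:0  n12:0  n13:0 → peak 11
Pave lane 2@4: n1:4  n2:4  n3:6  n4:11  n5:14  n6:4  n7:3  n8:3  n9:3  n10:3  n11:0  n12:0  n13:0 → peak 14
Pave lane 2@5: n1:4  n2:4  n3:6  n4:6  n5:14  n6:9  n7:3  n8:3  n9:3  n10:3  n11:0  n12:0  n13:0 → peak 14
Best is Pave lane 2@1, peak 9.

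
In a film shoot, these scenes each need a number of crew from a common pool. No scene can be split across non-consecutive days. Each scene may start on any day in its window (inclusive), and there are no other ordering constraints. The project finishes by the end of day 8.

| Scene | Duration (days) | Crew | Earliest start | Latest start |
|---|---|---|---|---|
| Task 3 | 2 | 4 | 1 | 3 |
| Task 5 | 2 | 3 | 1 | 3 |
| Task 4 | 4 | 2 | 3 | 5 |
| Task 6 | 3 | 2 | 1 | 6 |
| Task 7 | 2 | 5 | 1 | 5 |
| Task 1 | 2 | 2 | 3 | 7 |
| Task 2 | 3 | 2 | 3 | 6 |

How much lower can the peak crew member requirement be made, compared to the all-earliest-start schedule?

Early-start peak: d1:14  d2:14  d3:8  d4:6  d5:4  d6:2  d7:0  d8:0 ⇒ 14.
Leveled (Task 3@1, Task 5@1, Task 4@3, Task 6@5, Task 7@3, Task 1@7, Task 2@5): d1:7  d2:7  d3:7  d4:7  d5:6  d6:6  d7:6  d8:2 ⇒ 7.
Reduction 14 − 7 = 7.

7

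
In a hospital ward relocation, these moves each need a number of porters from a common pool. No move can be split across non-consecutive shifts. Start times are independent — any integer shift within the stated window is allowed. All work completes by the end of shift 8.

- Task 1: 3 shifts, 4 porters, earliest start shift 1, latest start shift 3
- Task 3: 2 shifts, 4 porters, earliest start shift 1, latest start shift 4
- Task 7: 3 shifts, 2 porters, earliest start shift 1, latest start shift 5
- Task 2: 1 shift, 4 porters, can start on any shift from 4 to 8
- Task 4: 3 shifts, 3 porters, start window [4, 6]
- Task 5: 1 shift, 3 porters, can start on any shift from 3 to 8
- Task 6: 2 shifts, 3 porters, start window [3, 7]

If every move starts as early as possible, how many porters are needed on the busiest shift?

Early-start schedule: Task 1@1, Task 3@1, Task 7@1, Task 2@4, Task 4@4, Task 5@3, Task 6@3.
Load per shift: shift 1: 10, shift 2: 10, shift 3: 12, shift 4: 10, shift 5: 3, shift 6: 3, shift 7: 0, shift 8: 0.
Peak is 12.

12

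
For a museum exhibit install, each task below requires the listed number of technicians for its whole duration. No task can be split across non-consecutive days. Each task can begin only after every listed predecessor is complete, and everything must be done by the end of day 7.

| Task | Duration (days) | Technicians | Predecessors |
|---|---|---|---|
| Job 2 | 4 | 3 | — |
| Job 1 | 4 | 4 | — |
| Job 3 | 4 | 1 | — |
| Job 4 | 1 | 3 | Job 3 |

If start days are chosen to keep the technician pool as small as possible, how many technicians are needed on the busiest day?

8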